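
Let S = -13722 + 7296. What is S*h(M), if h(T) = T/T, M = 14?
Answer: -6426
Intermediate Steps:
S = -6426
h(T) = 1
S*h(M) = -6426*1 = -6426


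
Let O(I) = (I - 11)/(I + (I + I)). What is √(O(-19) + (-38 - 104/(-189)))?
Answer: 4*I*√3306513/1197 ≈ 6.0765*I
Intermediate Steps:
O(I) = (-11 + I)/(3*I) (O(I) = (-11 + I)/(I + 2*I) = (-11 + I)/((3*I)) = (-11 + I)*(1/(3*I)) = (-11 + I)/(3*I))
√(O(-19) + (-38 - 104/(-189))) = √((⅓)*(-11 - 19)/(-19) + (-38 - 104/(-189))) = √((⅓)*(-1/19)*(-30) + (-38 - 104*(-1)/189)) = √(10/19 + (-38 - 1*(-104/189))) = √(10/19 + (-38 + 104/189)) = √(10/19 - 7078/189) = √(-132592/3591) = 4*I*√3306513/1197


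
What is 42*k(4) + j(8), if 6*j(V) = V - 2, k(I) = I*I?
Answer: 673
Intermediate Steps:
k(I) = I²
j(V) = -⅓ + V/6 (j(V) = (V - 2)/6 = (-2 + V)/6 = -⅓ + V/6)
42*k(4) + j(8) = 42*4² + (-⅓ + (⅙)*8) = 42*16 + (-⅓ + 4/3) = 672 + 1 = 673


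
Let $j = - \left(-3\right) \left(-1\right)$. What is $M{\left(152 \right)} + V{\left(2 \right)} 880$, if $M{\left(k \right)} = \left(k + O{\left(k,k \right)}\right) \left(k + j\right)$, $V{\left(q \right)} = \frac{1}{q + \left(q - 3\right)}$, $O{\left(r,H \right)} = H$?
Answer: $46176$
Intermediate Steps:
$j = -3$ ($j = \left(-1\right) 3 = -3$)
$V{\left(q \right)} = \frac{1}{-3 + 2 q}$ ($V{\left(q \right)} = \frac{1}{q + \left(q - 3\right)} = \frac{1}{q + \left(-3 + q\right)} = \frac{1}{-3 + 2 q}$)
$M{\left(k \right)} = 2 k \left(-3 + k\right)$ ($M{\left(k \right)} = \left(k + k\right) \left(k - 3\right) = 2 k \left(-3 + k\right)$)
$M{\left(152 \right)} + V{\left(2 \right)} 880 = 2 \cdot 152 \left(-3 + 152\right) + \frac{1}{-3 + 2 \cdot 2} \cdot 880 = 2 \cdot 152 \cdot 149 + \frac{1}{-3 + 4} \cdot 880 = 45296 + 1^{-1} \cdot 880 = 45296 + 1 \cdot 880 = 45296 + 880 = 46176$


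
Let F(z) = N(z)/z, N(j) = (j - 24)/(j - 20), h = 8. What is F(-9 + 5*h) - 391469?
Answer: -133490922/341 ≈ -3.9147e+5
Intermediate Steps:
N(j) = (-24 + j)/(-20 + j)
F(z) = (-24 + z)/(z*(-20 + z)) (F(z) = ((-24 + z)/(-20 + z))/z = (-24 + z)/(z*(-20 + z)))
F(-9 + 5*h) - 391469 = (-24 + (-9 + 5*8))/((-9 + 5*8)*(-20 + (-9 + 5*8))) - 391469 = (-24 + (-9 + 40))/((-9 + 40)*(-20 + (-9 + 40))) - 391469 = (-24 + 31)/(31*(-20 + 31)) - 391469 = (1/31)*7/11 - 391469 = (1/31)*(1/11)*7 - 391469 = 7/341 - 391469 = -133490922/341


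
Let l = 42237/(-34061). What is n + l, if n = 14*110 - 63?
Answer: 50265860/34061 ≈ 1475.8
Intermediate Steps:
l = -42237/34061 (l = 42237*(-1/34061) = -42237/34061 ≈ -1.2400)
n = 1477 (n = 1540 - 63 = 1477)
n + l = 1477 - 42237/34061 = 50265860/34061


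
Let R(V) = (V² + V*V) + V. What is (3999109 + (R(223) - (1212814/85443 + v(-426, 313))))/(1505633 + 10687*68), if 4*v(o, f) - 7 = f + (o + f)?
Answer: 1400829117923/762954382428 ≈ 1.8361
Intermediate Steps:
R(V) = V + 2*V² (R(V) = (V² + V²) + V = 2*V² + V = V + 2*V²)
v(o, f) = 7/4 + f/2 + o/4 (v(o, f) = 7/4 + (f + (o + f))/4 = 7/4 + (f + (f + o))/4 = 7/4 + (o + 2*f)/4 = 7/4 + (f/2 + o/4) = 7/4 + f/2 + o/4)
(3999109 + (R(223) - (1212814/85443 + v(-426, 313))))/(1505633 + 10687*68) = (3999109 + (223*(1 + 2*223) - (1212814/85443 + (7/4 + (½)*313 + (¼)*(-426)))))/(1505633 + 10687*68) = (3999109 + (223*(1 + 446) - (1212814*(1/85443) + (7/4 + 313/2 - 213/2))))/(1505633 + 726716) = (3999109 + (223*447 - (1212814/85443 + 207/4)))/2232349 = (3999109 + (99681 - 1*22537957/341772))*(1/2232349) = (3999109 + (99681 - 22537957/341772))*(1/2232349) = (3999109 + 34045636775/341772)*(1/2232349) = (1400829117923/341772)*(1/2232349) = 1400829117923/762954382428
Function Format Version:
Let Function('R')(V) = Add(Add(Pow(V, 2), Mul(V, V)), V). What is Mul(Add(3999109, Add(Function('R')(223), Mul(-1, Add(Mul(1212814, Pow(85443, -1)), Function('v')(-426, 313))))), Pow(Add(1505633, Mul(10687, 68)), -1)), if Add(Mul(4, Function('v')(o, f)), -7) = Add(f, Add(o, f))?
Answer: Rational(1400829117923, 762954382428) ≈ 1.8361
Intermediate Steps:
Function('R')(V) = Add(V, Mul(2, Pow(V, 2))) (Function('R')(V) = Add(Add(Pow(V, 2), Pow(V, 2)), V) = Add(Mul(2, Pow(V, 2)), V) = Add(V, Mul(2, Pow(V, 2))))
Function('v')(o, f) = Add(Rational(7, 4), Mul(Rational(1, 2), f), Mul(Rational(1, 4), o)) (Function('v')(o, f) = Add(Rational(7, 4), Mul(Rational(1, 4), Add(f, Add(o, f)))) = Add(Rational(7, 4), Mul(Rational(1, 4), Add(f, Add(f, o)))) = Add(Rational(7, 4), Mul(Rational(1, 4), Add(o, Mul(2, f)))) = Add(Rational(7, 4), Add(Mul(Rational(1, 2), f), Mul(Rational(1, 4), o))) = Add(Rational(7, 4), Mul(Rational(1, 2), f), Mul(Rational(1, 4), o)))
Mul(Add(3999109, Add(Function('R')(223), Mul(-1, Add(Mul(1212814, Pow(85443, -1)), Function('v')(-426, 313))))), Pow(Add(1505633, Mul(10687, 68)), -1)) = Mul(Add(3999109, Add(Mul(223, Add(1, Mul(2, 223))), Mul(-1, Add(Mul(1212814, Pow(85443, -1)), Add(Rational(7, 4), Mul(Rational(1, 2), 313), Mul(Rational(1, 4), -426)))))), Pow(Add(1505633, Mul(10687, 68)), -1)) = Mul(Add(3999109, Add(Mul(223, Add(1, 446)), Mul(-1, Add(Mul(1212814, Rational(1, 85443)), Add(Rational(7, 4), Rational(313, 2), Rational(-213, 2)))))), Pow(Add(1505633, 726716), -1)) = Mul(Add(3999109, Add(Mul(223, 447), Mul(-1, Add(Rational(1212814, 85443), Rational(207, 4))))), Pow(2232349, -1)) = Mul(Add(3999109, Add(99681, Mul(-1, Rational(22537957, 341772)))), Rational(1, 2232349)) = Mul(Add(3999109, Add(99681, Rational(-22537957, 341772))), Rational(1, 2232349)) = Mul(Add(3999109, Rational(34045636775, 341772)), Rational(1, 2232349)) = Mul(Rational(1400829117923, 341772), Rational(1, 2232349)) = Rational(1400829117923, 762954382428)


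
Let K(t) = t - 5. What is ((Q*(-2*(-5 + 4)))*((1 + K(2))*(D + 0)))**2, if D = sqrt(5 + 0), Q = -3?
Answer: 720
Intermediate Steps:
K(t) = -5 + t
D = sqrt(5) ≈ 2.2361
((Q*(-2*(-5 + 4)))*((1 + K(2))*(D + 0)))**2 = ((-(-6)*(-5 + 4))*((1 + (-5 + 2))*(sqrt(5) + 0)))**2 = ((-(-6)*(-1))*((1 - 3)*sqrt(5)))**2 = ((-3*2)*(-2*sqrt(5)))**2 = (-(-12)*sqrt(5))**2 = (12*sqrt(5))**2 = 720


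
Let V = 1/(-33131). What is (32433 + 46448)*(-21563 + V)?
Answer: -56352882519274/33131 ≈ -1.7009e+9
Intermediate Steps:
V = -1/33131 ≈ -3.0183e-5
(32433 + 46448)*(-21563 + V) = (32433 + 46448)*(-21563 - 1/33131) = 78881*(-714403754/33131) = -56352882519274/33131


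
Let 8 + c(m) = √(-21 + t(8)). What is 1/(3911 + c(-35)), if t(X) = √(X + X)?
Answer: 3903/15233426 - I*√17/15233426 ≈ 0.00025621 - 2.7066e-7*I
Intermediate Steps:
t(X) = √2*√X (t(X) = √(2*X) = √2*√X)
c(m) = -8 + I*√17 (c(m) = -8 + √(-21 + √2*√8) = -8 + √(-21 + √2*(2*√2)) = -8 + √(-21 + 4) = -8 + √(-17) = -8 + I*√17)
1/(3911 + c(-35)) = 1/(3911 + (-8 + I*√17)) = 1/(3903 + I*√17)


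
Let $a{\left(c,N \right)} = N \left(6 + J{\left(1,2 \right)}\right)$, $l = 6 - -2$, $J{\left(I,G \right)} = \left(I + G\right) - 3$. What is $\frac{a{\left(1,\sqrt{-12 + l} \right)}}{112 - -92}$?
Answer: $\frac{i}{17} \approx 0.058824 i$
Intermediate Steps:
$J{\left(I,G \right)} = -3 + G + I$ ($J{\left(I,G \right)} = \left(G + I\right) - 3 = -3 + G + I$)
$l = 8$ ($l = 6 + 2 = 8$)
$a{\left(c,N \right)} = 6 N$ ($a{\left(c,N \right)} = N \left(6 + \left(-3 + 2 + 1\right)\right) = N \left(6 + 0\right) = N 6 = 6 N$)
$\frac{a{\left(1,\sqrt{-12 + l} \right)}}{112 - -92} = \frac{6 \sqrt{-12 + 8}}{112 - -92} = \frac{6 \sqrt{-4}}{112 + 92} = \frac{6 \cdot 2 i}{204} = 12 i \frac{1}{204} = \frac{i}{17}$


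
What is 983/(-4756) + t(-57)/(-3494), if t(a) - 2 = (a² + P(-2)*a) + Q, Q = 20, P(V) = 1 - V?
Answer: -9089101/8308732 ≈ -1.0939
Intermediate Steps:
t(a) = 22 + a² + 3*a (t(a) = 2 + ((a² + (1 - 1*(-2))*a) + 20) = 2 + ((a² + (1 + 2)*a) + 20) = 2 + ((a² + 3*a) + 20) = 2 + (20 + a² + 3*a) = 22 + a² + 3*a)
983/(-4756) + t(-57)/(-3494) = 983/(-4756) + (22 + (-57)² + 3*(-57))/(-3494) = 983*(-1/4756) + (22 + 3249 - 171)*(-1/3494) = -983/4756 + 3100*(-1/3494) = -983/4756 - 1550/1747 = -9089101/8308732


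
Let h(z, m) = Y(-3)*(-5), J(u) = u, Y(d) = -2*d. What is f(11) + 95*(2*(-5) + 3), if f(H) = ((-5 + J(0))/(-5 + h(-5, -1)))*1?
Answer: -4654/7 ≈ -664.86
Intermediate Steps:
h(z, m) = -30 (h(z, m) = -2*(-3)*(-5) = 6*(-5) = -30)
f(H) = ⅐ (f(H) = ((-5 + 0)/(-5 - 30))*1 = -5/(-35)*1 = -5*(-1/35)*1 = (⅐)*1 = ⅐)
f(11) + 95*(2*(-5) + 3) = ⅐ + 95*(2*(-5) + 3) = ⅐ + 95*(-10 + 3) = ⅐ + 95*(-7) = ⅐ - 665 = -4654/7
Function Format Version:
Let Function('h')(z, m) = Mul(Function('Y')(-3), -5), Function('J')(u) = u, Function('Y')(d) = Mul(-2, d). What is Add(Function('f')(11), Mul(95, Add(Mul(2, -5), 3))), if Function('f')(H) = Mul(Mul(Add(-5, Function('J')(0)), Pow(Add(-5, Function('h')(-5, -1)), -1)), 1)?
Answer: Rational(-4654, 7) ≈ -664.86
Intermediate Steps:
Function('h')(z, m) = -30 (Function('h')(z, m) = Mul(Mul(-2, -3), -5) = Mul(6, -5) = -30)
Function('f')(H) = Rational(1, 7) (Function('f')(H) = Mul(Mul(Add(-5, 0), Pow(Add(-5, -30), -1)), 1) = Mul(Mul(-5, Pow(-35, -1)), 1) = Mul(Mul(-5, Rational(-1, 35)), 1) = Mul(Rational(1, 7), 1) = Rational(1, 7))
Add(Function('f')(11), Mul(95, Add(Mul(2, -5), 3))) = Add(Rational(1, 7), Mul(95, Add(Mul(2, -5), 3))) = Add(Rational(1, 7), Mul(95, Add(-10, 3))) = Add(Rational(1, 7), Mul(95, -7)) = Add(Rational(1, 7), -665) = Rational(-4654, 7)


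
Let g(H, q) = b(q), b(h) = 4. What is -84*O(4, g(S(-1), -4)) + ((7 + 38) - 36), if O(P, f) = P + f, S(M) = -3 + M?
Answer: -663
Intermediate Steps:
g(H, q) = 4
-84*O(4, g(S(-1), -4)) + ((7 + 38) - 36) = -84*(4 + 4) + ((7 + 38) - 36) = -84*8 + (45 - 36) = -672 + 9 = -663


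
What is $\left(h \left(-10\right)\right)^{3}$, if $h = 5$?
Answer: $-125000$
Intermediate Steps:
$\left(h \left(-10\right)\right)^{3} = \left(5 \left(-10\right)\right)^{3} = \left(-50\right)^{3} = -125000$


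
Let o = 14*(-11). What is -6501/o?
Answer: 591/14 ≈ 42.214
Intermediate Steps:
o = -154
-6501/o = -6501/(-154) = -6501*(-1/154) = 591/14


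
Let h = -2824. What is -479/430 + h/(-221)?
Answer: 1108461/95030 ≈ 11.664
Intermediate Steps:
-479/430 + h/(-221) = -479/430 - 2824/(-221) = -479*1/430 - 2824*(-1/221) = -479/430 + 2824/221 = 1108461/95030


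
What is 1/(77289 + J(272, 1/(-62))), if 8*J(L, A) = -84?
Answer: 2/154557 ≈ 1.2940e-5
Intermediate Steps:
J(L, A) = -21/2 (J(L, A) = (⅛)*(-84) = -21/2)
1/(77289 + J(272, 1/(-62))) = 1/(77289 - 21/2) = 1/(154557/2) = 2/154557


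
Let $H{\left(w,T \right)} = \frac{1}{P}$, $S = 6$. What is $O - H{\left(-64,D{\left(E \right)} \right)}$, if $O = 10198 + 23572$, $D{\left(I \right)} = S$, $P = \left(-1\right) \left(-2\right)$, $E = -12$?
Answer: $\frac{67539}{2} \approx 33770.0$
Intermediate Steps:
$P = 2$
$D{\left(I \right)} = 6$
$O = 33770$
$H{\left(w,T \right)} = \frac{1}{2}$
$O - H{\left(-64,D{\left(E \right)} \right)} = 33770 - \frac{1}{2} = \frac{67539}{2}$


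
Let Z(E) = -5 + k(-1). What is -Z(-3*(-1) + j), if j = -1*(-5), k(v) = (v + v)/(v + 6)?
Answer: 27/5 ≈ 5.4000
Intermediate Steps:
k(v) = 2*v/(6 + v) (k(v) = (2*v)/(6 + v) = 2*v/(6 + v))
j = 5
Z(E) = -27/5 (Z(E) = -5 + 2*(-1)/(6 - 1) = -5 + 2*(-1)/5 = -5 + 2*(-1)*(⅕) = -5 - ⅖ = -27/5)
-Z(-3*(-1) + j) = -1*(-27/5) = 27/5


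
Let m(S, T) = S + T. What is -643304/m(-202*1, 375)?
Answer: -643304/173 ≈ -3718.5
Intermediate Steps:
-643304/m(-202*1, 375) = -643304/(-202*1 + 375) = -643304/(-202 + 375) = -643304/173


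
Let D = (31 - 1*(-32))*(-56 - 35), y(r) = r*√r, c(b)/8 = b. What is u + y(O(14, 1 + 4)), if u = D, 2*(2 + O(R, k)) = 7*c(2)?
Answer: -5733 + 162*√6 ≈ -5336.2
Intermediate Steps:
c(b) = 8*b
O(R, k) = 54 (O(R, k) = -2 + (7*(8*2))/2 = -2 + (7*16)/2 = -2 + (½)*112 = -2 + 56 = 54)
y(r) = r^(3/2)
D = -5733 (D = (31 + 32)*(-91) = 63*(-91) = -5733)
u = -5733
u + y(O(14, 1 + 4)) = -5733 + 54^(3/2) = -5733 + 162*√6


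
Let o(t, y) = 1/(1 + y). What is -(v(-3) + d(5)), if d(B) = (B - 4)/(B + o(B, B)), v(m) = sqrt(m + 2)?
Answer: -6/31 - I ≈ -0.19355 - 1.0*I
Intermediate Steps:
v(m) = sqrt(2 + m)
d(B) = (-4 + B)/(B + 1/(1 + B)) (d(B) = (B - 4)/(B + 1/(1 + B)) = (-4 + B)/(B + 1/(1 + B)))
-(v(-3) + d(5)) = -(sqrt(2 - 3) + (1 + 5)*(-4 + 5)/(1 + 5*(1 + 5))) = -(sqrt(-1) + 6*1/(1 + 5*6)) = -(I + 6*1/(1 + 30)) = -(I + 6*1/31) = -(I + (1/31)*6*1) = -(I + 6/31) = -(6/31 + I) = -6/31 - I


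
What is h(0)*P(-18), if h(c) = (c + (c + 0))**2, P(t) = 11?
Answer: 0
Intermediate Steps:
h(c) = 4*c**2 (h(c) = (c + c)**2 = (2*c)**2 = 4*c**2)
h(0)*P(-18) = (4*0**2)*11 = (4*0)*11 = 0*11 = 0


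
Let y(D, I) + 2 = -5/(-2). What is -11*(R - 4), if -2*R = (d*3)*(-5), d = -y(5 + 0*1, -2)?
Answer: 341/4 ≈ 85.250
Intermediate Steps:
y(D, I) = ½ (y(D, I) = -2 - 5/(-2) = -2 - 5*(-½) = -2 + 5/2 = ½)
d = -½ (d = -1*½ = -½ ≈ -0.50000)
R = -15/4 (R = -(-½*3)*(-5)/2 = -(-3)*(-5)/4 = -½*15/2 = -15/4 ≈ -3.7500)
-11*(R - 4) = -11*(-15/4 - 4) = -11*(-31/4) = 341/4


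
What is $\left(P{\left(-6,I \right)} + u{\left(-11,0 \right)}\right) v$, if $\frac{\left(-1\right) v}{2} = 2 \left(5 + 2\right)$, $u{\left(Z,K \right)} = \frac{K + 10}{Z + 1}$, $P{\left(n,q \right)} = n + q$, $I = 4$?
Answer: $84$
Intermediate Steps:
$u{\left(Z,K \right)} = \frac{10 + K}{1 + Z}$
$v = -28$ ($v = - 2 \cdot 2 \left(5 + 2\right) = - 2 \cdot 2 \cdot 7 = \left(-2\right) 14 = -28$)
$\left(P{\left(-6,I \right)} + u{\left(-11,0 \right)}\right) v = \left(\left(-6 + 4\right) + \frac{10 + 0}{1 - 11}\right) \left(-28\right) = \left(-2 + \frac{1}{-10} \cdot 10\right) \left(-28\right) = \left(-2 - 1\right) \left(-28\right) = \left(-3\right) \left(-28\right) = 84$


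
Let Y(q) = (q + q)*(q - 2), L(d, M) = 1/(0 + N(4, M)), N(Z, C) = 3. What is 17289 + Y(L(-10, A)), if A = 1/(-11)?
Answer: 155591/9 ≈ 17288.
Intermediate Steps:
A = -1/11 (A = 1*(-1/11) = -1/11 ≈ -0.090909)
L(d, M) = 1/3 (L(d, M) = 1/(0 + 3) = 1/3)
Y(q) = 2*q*(-2 + q) (Y(q) = (2*q)*(-2 + q) = 2*q*(-2 + q))
17289 + Y(L(-10, A)) = 17289 + 2*(1/3)*(-2 + 1/3) = 17289 + 2*(1/3)*(-5/3) = 17289 - 10/9 = 155591/9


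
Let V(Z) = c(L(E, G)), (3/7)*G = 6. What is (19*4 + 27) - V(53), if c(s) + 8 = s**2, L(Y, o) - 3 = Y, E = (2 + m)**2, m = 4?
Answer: -1410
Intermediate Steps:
G = 14 (G = (7/3)*6 = 14)
E = 36 (E = (2 + 4)**2 = 6**2 = 36)
L(Y, o) = 3 + Y
c(s) = -8 + s**2
V(Z) = 1513 (V(Z) = -8 + (3 + 36)**2 = -8 + 39**2 = -8 + 1521 = 1513)
(19*4 + 27) - V(53) = (19*4 + 27) - 1*1513 = (76 + 27) - 1513 = 103 - 1513 = -1410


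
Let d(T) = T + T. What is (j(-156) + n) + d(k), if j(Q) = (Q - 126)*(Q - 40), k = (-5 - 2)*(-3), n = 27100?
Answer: 82414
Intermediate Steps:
k = 21 (k = -7*(-3) = 21)
j(Q) = (-126 + Q)*(-40 + Q)
d(T) = 2*T
(j(-156) + n) + d(k) = ((5040 + (-156)² - 166*(-156)) + 27100) + 2*21 = ((5040 + 24336 + 25896) + 27100) + 42 = (55272 + 27100) + 42 = 82372 + 42 = 82414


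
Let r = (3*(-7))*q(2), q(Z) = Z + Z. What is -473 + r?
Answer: -557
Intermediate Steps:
q(Z) = 2*Z
r = -84 (r = (3*(-7))*(2*2) = -21*4 = -84)
-473 + r = -473 - 84 = -557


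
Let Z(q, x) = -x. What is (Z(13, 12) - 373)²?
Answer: 148225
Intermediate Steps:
(Z(13, 12) - 373)² = (-1*12 - 373)² = (-12 - 373)² = (-385)² = 148225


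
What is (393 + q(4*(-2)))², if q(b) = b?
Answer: 148225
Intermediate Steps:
(393 + q(4*(-2)))² = (393 + 4*(-2))² = (393 - 8)² = 385² = 148225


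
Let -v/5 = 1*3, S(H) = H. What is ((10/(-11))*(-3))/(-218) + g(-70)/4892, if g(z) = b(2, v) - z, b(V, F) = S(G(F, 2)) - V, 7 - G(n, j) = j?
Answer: 14147/5865508 ≈ 0.0024119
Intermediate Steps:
G(n, j) = 7 - j
v = -15 (v = -5*3 = -15)
b(V, F) = 5 - V (b(V, F) = (7 - 1*2) - V = (7 - 2) - V = 5 - V)
g(z) = 3 - z (g(z) = (5 - 1*2) - z = (5 - 2) - z = 3 - z)
((10/(-11))*(-3))/(-218) + g(-70)/4892 = ((10/(-11))*(-3))/(-218) + (3 - 1*(-70))/4892 = ((10*(-1/11))*(-3))*(-1/218) + (3 + 70)*(1/4892) = -10/11*(-3)*(-1/218) + 73*(1/4892) = (30/11)*(-1/218) + 73/4892 = -15/1199 + 73/4892 = 14147/5865508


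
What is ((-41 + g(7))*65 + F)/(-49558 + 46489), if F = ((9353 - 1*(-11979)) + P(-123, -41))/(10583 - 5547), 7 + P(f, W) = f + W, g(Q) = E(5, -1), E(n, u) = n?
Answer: 11763079/15455484 ≈ 0.76109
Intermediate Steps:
g(Q) = 5
P(f, W) = -7 + W + f (P(f, W) = -7 + (f + W) = -7 + (W + f) = -7 + W + f)
F = 21161/5036 (F = ((9353 - 1*(-11979)) + (-7 - 41 - 123))/(10583 - 5547) = ((9353 + 11979) - 171)/5036 = (21332 - 171)*(1/5036) = 21161*(1/5036) = 21161/5036 ≈ 4.2019)
((-41 + g(7))*65 + F)/(-49558 + 46489) = ((-41 + 5)*65 + 21161/5036)/(-49558 + 46489) = (-36*65 + 21161/5036)/(-3069) = (-2340 + 21161/5036)*(-1/3069) = -11763079/5036*(-1/3069) = 11763079/15455484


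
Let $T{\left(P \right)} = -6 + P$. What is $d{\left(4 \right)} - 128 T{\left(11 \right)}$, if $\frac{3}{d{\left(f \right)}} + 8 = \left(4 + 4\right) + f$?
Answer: $- \frac{2557}{4} \approx -639.25$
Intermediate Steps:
$d{\left(f \right)} = \frac{3}{f}$ ($d{\left(f \right)} = \frac{3}{-8 + \left(\left(4 + 4\right) + f\right)} = \frac{3}{-8 + \left(8 + f\right)} = \frac{3}{f}$)
$d{\left(4 \right)} - 128 T{\left(11 \right)} = \frac{3}{4} - 128 \left(-6 + 11\right) = 3 \cdot \frac{1}{4} - 640 = \frac{3}{4} - 640 = - \frac{2557}{4}$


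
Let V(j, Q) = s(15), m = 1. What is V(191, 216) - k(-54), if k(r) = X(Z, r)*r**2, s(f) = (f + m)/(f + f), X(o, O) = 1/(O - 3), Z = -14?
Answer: 14732/285 ≈ 51.691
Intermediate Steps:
X(o, O) = 1/(-3 + O)
s(f) = (1 + f)/(2*f) (s(f) = (f + 1)/(f + f) = (1 + f)/((2*f)) = (1 + f)*(1/(2*f)) = (1 + f)/(2*f))
V(j, Q) = 8/15 (V(j, Q) = (1/2)*(1 + 15)/15 = (1/2)*(1/15)*16 = 8/15)
k(r) = r**2/(-3 + r)
V(191, 216) - k(-54) = 8/15 - (-54)**2/(-3 - 54) = 8/15 - 2916/(-57) = 8/15 - 2916*(-1)/57 = 8/15 - 1*(-972/19) = 8/15 + 972/19 = 14732/285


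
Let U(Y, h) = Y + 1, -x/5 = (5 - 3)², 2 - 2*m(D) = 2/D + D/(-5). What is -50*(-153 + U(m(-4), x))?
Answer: 15115/2 ≈ 7557.5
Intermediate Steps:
m(D) = 1 - 1/D + D/10 (m(D) = 1 - (2/D + D/(-5))/2 = 1 - (2/D + D*(-⅕))/2 = 1 - (2/D - D/5)/2 = 1 + (-1/D + D/10) = 1 - 1/D + D/10)
x = -20 (x = -5*(5 - 3)² = -5*2² = -5*4 = -20)
U(Y, h) = 1 + Y
-50*(-153 + U(m(-4), x)) = -50*(-153 + (1 + (1 - 1/(-4) + (⅒)*(-4)))) = -50*(-153 + (1 + (1 - 1*(-¼) - ⅖))) = -50*(-153 + (1 + (1 + ¼ - ⅖))) = -50*(-153 + (1 + 17/20)) = -50*(-153 + 37/20) = -50*(-3023/20) = 15115/2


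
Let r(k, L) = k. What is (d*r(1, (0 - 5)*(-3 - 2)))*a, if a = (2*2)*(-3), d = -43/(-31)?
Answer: -516/31 ≈ -16.645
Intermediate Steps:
d = 43/31 (d = -43*(-1/31) = 43/31 ≈ 1.3871)
a = -12 (a = 4*(-3) = -12)
(d*r(1, (0 - 5)*(-3 - 2)))*a = ((43/31)*1)*(-12) = (43/31)*(-12) = -516/31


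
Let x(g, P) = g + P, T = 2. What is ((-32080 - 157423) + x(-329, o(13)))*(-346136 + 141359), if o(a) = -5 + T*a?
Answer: 38868927147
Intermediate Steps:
o(a) = -5 + 2*a
x(g, P) = P + g
((-32080 - 157423) + x(-329, o(13)))*(-346136 + 141359) = ((-32080 - 157423) + ((-5 + 2*13) - 329))*(-346136 + 141359) = (-189503 + ((-5 + 26) - 329))*(-204777) = (-189503 + (21 - 329))*(-204777) = (-189503 - 308)*(-204777) = -189811*(-204777) = 38868927147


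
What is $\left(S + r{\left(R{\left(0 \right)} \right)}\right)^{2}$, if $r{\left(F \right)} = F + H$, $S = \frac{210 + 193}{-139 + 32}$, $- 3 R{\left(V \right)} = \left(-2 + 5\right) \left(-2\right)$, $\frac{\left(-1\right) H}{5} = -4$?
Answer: $\frac{3806401}{11449} \approx 332.47$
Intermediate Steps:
$H = 20$ ($H = \left(-5\right) \left(-4\right) = 20$)
$R{\left(V \right)} = 2$ ($R{\left(V \right)} = - \frac{\left(-2 + 5\right) \left(-2\right)}{3} = - \frac{3 \left(-2\right)}{3} = \left(- \frac{1}{3}\right) \left(-6\right) = 2$)
$S = - \frac{403}{107}$ ($S = \frac{403}{-107} = 403 \left(- \frac{1}{107}\right) = - \frac{403}{107} \approx -3.7664$)
$r{\left(F \right)} = 20 + F$ ($r{\left(F \right)} = F + 20 = 20 + F$)
$\left(S + r{\left(R{\left(0 \right)} \right)}\right)^{2} = \left(- \frac{403}{107} + \left(20 + 2\right)\right)^{2} = \left(- \frac{403}{107} + 22\right)^{2} = \left(\frac{1951}{107}\right)^{2} = \frac{3806401}{11449}$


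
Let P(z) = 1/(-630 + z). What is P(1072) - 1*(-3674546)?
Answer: 1624149333/442 ≈ 3.6745e+6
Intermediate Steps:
P(1072) - 1*(-3674546) = 1/(-630 + 1072) - 1*(-3674546) = 1/442 + 3674546 = 1624149333/442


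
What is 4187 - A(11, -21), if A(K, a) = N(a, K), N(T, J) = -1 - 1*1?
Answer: 4189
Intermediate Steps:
N(T, J) = -2 (N(T, J) = -1 - 1 = -2)
A(K, a) = -2
4187 - A(11, -21) = 4187 - 1*(-2) = 4187 + 2 = 4189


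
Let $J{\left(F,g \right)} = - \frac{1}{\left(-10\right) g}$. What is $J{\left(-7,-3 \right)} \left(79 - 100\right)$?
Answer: $\frac{7}{10} \approx 0.7$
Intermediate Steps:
$J{\left(F,g \right)} = \frac{1}{10 g}$ ($J{\left(F,g \right)} = - \frac{-1}{10 g} = \frac{1}{10 g}$)
$J{\left(-7,-3 \right)} \left(79 - 100\right) = \frac{1}{10 \left(-3\right)} \left(79 - 100\right) = \frac{1}{10} \left(- \frac{1}{3}\right) \left(-21\right) = \left(- \frac{1}{30}\right) \left(-21\right) = \frac{7}{10}$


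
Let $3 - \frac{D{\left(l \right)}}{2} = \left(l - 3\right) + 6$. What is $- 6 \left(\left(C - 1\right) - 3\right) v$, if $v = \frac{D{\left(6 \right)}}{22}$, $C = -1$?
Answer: $- \frac{180}{11} \approx -16.364$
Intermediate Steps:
$D{\left(l \right)} = - 2 l$ ($D{\left(l \right)} = 6 - 2 \left(\left(l - 3\right) + 6\right) = 6 - 2 \left(\left(-3 + l\right) + 6\right) = 6 - 2 \left(3 + l\right) = 6 - \left(6 + 2 l\right) = - 2 l$)
$v = - \frac{6}{11}$ ($v = \frac{\left(-2\right) 6}{22} = \left(-12\right) \frac{1}{22} = - \frac{6}{11} \approx -0.54545$)
$- 6 \left(\left(C - 1\right) - 3\right) v = - 6 \left(\left(-1 - 1\right) - 3\right) \left(- \frac{6}{11}\right) = - 6 \left(-2 - 3\right) \left(- \frac{6}{11}\right) = \left(-6\right) \left(-5\right) \left(- \frac{6}{11}\right) = 30 \left(- \frac{6}{11}\right) = - \frac{180}{11}$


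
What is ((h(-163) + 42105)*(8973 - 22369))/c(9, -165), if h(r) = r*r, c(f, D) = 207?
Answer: -919956904/207 ≈ -4.4442e+6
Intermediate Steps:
h(r) = r²
((h(-163) + 42105)*(8973 - 22369))/c(9, -165) = (((-163)² + 42105)*(8973 - 22369))/207 = ((26569 + 42105)*(-13396))*(1/207) = (68674*(-13396))*(1/207) = -919956904*1/207 = -919956904/207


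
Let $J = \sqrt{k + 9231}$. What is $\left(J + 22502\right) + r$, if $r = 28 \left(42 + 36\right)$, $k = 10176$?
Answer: $24686 + \sqrt{19407} \approx 24825.0$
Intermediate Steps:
$r = 2184$ ($r = 28 \cdot 78 = 2184$)
$J = \sqrt{19407}$ ($J = \sqrt{10176 + 9231} = \sqrt{19407} \approx 139.31$)
$\left(J + 22502\right) + r = \left(\sqrt{19407} + 22502\right) + 2184 = \left(22502 + \sqrt{19407}\right) + 2184 = 24686 + \sqrt{19407}$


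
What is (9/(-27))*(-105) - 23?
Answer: 12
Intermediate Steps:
(9/(-27))*(-105) - 23 = (9*(-1/27))*(-105) - 23 = -⅓*(-105) - 23 = 35 - 23 = 12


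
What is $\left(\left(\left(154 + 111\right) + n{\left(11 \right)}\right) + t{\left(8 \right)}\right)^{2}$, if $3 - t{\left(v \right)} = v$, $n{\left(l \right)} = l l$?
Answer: $145161$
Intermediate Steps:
$n{\left(l \right)} = l^{2}$
$t{\left(v \right)} = 3 - v$
$\left(\left(\left(154 + 111\right) + n{\left(11 \right)}\right) + t{\left(8 \right)}\right)^{2} = \left(\left(\left(154 + 111\right) + 11^{2}\right) + \left(3 - 8\right)\right)^{2} = \left(\left(265 + 121\right) + \left(3 - 8\right)\right)^{2} = \left(386 - 5\right)^{2} = 381^{2} = 145161$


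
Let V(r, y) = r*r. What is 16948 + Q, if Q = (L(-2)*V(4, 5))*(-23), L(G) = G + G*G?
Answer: 16212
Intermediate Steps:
L(G) = G + G**2
V(r, y) = r**2
Q = -736 (Q = (-2*(1 - 2)*4**2)*(-23) = (-2*(-1)*16)*(-23) = (2*16)*(-23) = 32*(-23) = -736)
16948 + Q = 16948 - 736 = 16212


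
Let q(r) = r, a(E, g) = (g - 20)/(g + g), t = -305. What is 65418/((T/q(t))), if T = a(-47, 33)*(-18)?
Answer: 73159130/13 ≈ 5.6276e+6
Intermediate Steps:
a(E, g) = (-20 + g)/(2*g) (a(E, g) = (-20 + g)/((2*g)) = (-20 + g)*(1/(2*g)) = (-20 + g)/(2*g))
T = -39/11 (T = ((½)*(-20 + 33)/33)*(-18) = ((½)*(1/33)*13)*(-18) = (13/66)*(-18) = -39/11 ≈ -3.5455)
65418/((T/q(t))) = 65418/((-39/11/(-305))) = 65418/((-39/11*(-1/305))) = 65418/(39/3355) = 65418*(3355/39) = 73159130/13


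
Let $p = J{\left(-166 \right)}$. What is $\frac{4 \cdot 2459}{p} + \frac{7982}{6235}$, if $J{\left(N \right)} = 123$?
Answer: $\frac{62309246}{766905} \approx 81.248$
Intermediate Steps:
$p = 123$
$\frac{4 \cdot 2459}{p} + \frac{7982}{6235} = \frac{4 \cdot 2459}{123} + \frac{7982}{6235} = 9836 \cdot \frac{1}{123} + 7982 \cdot \frac{1}{6235} = \frac{9836}{123} + \frac{7982}{6235} = \frac{62309246}{766905}$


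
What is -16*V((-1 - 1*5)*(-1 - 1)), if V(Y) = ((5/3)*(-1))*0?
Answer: 0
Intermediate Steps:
V(Y) = 0 (V(Y) = ((5*(⅓))*(-1))*0 = ((5/3)*(-1))*0 = -5/3*0 = 0)
-16*V((-1 - 1*5)*(-1 - 1)) = -16*0 = 0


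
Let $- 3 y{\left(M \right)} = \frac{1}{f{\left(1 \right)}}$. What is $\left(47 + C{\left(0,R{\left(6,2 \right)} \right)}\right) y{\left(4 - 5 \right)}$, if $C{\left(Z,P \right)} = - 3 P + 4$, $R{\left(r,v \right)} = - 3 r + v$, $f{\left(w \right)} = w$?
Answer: $-33$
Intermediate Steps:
$R{\left(r,v \right)} = v - 3 r$
$C{\left(Z,P \right)} = 4 - 3 P$
$y{\left(M \right)} = - \frac{1}{3}$ ($y{\left(M \right)} = - \frac{1}{3 \cdot 1} = \left(- \frac{1}{3}\right) 1 = - \frac{1}{3}$)
$\left(47 + C{\left(0,R{\left(6,2 \right)} \right)}\right) y{\left(4 - 5 \right)} = \left(47 - \left(-4 + 3 \left(2 - 18\right)\right)\right) \left(- \frac{1}{3}\right) = \left(47 + \left(4 - -48\right)\right) \left(- \frac{1}{3}\right) = \left(47 + \left(4 + 48\right)\right) \left(- \frac{1}{3}\right) = \left(47 + 52\right) \left(- \frac{1}{3}\right) = 99 \left(- \frac{1}{3}\right) = -33$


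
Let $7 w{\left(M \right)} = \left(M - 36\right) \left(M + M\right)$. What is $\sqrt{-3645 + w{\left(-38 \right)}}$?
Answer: $\frac{i \sqrt{139237}}{7} \approx 53.306 i$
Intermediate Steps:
$w{\left(M \right)} = \frac{2 M \left(-36 + M\right)}{7}$ ($w{\left(M \right)} = \frac{\left(M - 36\right) \left(M + M\right)}{7} = \frac{\left(-36 + M\right) 2 M}{7} = \frac{2 M \left(-36 + M\right)}{7}$)
$\sqrt{-3645 + w{\left(-38 \right)}} = \sqrt{-3645 + \frac{2}{7} \left(-38\right) \left(-36 - 38\right)} = \sqrt{-3645 + \frac{2}{7} \left(-38\right) \left(-74\right)} = \sqrt{-3645 + \frac{5624}{7}} = \sqrt{- \frac{19891}{7}} = \frac{i \sqrt{139237}}{7}$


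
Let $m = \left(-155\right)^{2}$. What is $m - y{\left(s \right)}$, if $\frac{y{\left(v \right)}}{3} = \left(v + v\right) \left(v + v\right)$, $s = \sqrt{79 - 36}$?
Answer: $23509$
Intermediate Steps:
$s = \sqrt{43} \approx 6.5574$
$m = 24025$
$y{\left(v \right)} = 12 v^{2}$ ($y{\left(v \right)} = 3 \left(v + v\right) \left(v + v\right) = 3 \cdot 2 v 2 v = 3 \cdot 4 v^{2} = 12 v^{2}$)
$m - y{\left(s \right)} = 24025 - 12 \left(\sqrt{43}\right)^{2} = 24025 - 12 \cdot 43 = 24025 - 516 = 23509$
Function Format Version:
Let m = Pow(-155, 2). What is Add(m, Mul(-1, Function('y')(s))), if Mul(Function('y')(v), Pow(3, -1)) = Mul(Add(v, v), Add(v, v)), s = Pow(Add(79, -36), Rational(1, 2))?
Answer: 23509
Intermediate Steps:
s = Pow(43, Rational(1, 2)) ≈ 6.5574
m = 24025
Function('y')(v) = Mul(12, Pow(v, 2)) (Function('y')(v) = Mul(3, Mul(Add(v, v), Add(v, v))) = Mul(3, Mul(Mul(2, v), Mul(2, v))) = Mul(3, Mul(4, Pow(v, 2))) = Mul(12, Pow(v, 2)))
Add(m, Mul(-1, Function('y')(s))) = Add(24025, Mul(-1, Mul(12, Pow(Pow(43, Rational(1, 2)), 2)))) = Add(24025, Mul(-1, Mul(12, 43))) = Add(24025, Mul(-1, 516)) = Add(24025, -516) = 23509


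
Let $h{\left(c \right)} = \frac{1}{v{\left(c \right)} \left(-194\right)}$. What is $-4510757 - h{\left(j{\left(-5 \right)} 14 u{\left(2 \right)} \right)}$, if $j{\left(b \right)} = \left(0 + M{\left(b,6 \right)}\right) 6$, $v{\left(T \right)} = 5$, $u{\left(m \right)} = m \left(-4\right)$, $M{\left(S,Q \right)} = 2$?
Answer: $- \frac{4375434289}{970} \approx -4.5108 \cdot 10^{6}$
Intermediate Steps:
$u{\left(m \right)} = - 4 m$
$j{\left(b \right)} = 12$ ($j{\left(b \right)} = \left(0 + 2\right) 6 = 2 \cdot 6 = 12$)
$h{\left(c \right)} = - \frac{1}{970}$ ($h{\left(c \right)} = \frac{1}{5 \left(-194\right)} = \frac{1}{-970} = - \frac{1}{970}$)
$-4510757 - h{\left(j{\left(-5 \right)} 14 u{\left(2 \right)} \right)} = -4510757 - - \frac{1}{970} = -4510757 + \frac{1}{970} = - \frac{4375434289}{970}$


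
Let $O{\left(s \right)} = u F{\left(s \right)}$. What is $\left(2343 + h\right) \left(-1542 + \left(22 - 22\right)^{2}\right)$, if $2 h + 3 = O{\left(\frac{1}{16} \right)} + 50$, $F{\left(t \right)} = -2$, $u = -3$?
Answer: $-3653769$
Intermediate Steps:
$O{\left(s \right)} = 6$ ($O{\left(s \right)} = \left(-3\right) \left(-2\right) = 6$)
$h = \frac{53}{2}$ ($h = - \frac{3}{2} + \frac{6 + 50}{2} = - \frac{3}{2} + \frac{1}{2} \cdot 56 = - \frac{3}{2} + 28 = \frac{53}{2} \approx 26.5$)
$\left(2343 + h\right) \left(-1542 + \left(22 - 22\right)^{2}\right) = \left(2343 + \frac{53}{2}\right) \left(-1542 + \left(22 - 22\right)^{2}\right) = \frac{4739 \left(-1542 + 0^{2}\right)}{2} = \frac{4739 \left(-1542 + 0\right)}{2} = \frac{4739}{2} \left(-1542\right) = -3653769$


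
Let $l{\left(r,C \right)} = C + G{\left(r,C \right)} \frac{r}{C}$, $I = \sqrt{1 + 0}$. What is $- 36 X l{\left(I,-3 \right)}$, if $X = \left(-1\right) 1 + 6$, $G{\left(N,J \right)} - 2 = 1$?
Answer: $720$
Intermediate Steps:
$G{\left(N,J \right)} = 3$ ($G{\left(N,J \right)} = 2 + 1 = 3$)
$X = 5$ ($X = -1 + 6 = 5$)
$I = 1$ ($I = \sqrt{1} = 1$)
$l{\left(r,C \right)} = C + \frac{3 r}{C}$ ($l{\left(r,C \right)} = C + 3 \frac{r}{C} = C + \frac{3 r}{C}$)
$- 36 X l{\left(I,-3 \right)} = \left(-36\right) 5 \left(-3 + 3 \cdot 1 \frac{1}{-3}\right) = - 180 \left(-3 + 3 \cdot 1 \left(- \frac{1}{3}\right)\right) = - 180 \left(-3 - 1\right) = \left(-180\right) \left(-4\right) = 720$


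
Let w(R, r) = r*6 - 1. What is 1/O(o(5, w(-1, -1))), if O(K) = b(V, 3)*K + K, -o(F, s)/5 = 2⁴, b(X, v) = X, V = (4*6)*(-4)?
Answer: 1/7600 ≈ 0.00013158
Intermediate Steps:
w(R, r) = -1 + 6*r (w(R, r) = 6*r - 1 = -1 + 6*r)
V = -96 (V = 24*(-4) = -96)
o(F, s) = -80 (o(F, s) = -5*2⁴ = -5*16 = -80)
O(K) = -95*K (O(K) = -96*K + K = -95*K)
1/O(o(5, w(-1, -1))) = 1/(-95*(-80)) = 1/7600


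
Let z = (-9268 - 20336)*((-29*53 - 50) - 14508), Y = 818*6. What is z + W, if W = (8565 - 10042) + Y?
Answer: 476479811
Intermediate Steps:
Y = 4908
W = 3431 (W = (8565 - 10042) + 4908 = -1477 + 4908 = 3431)
z = 476476380 (z = -29604*((-1537 - 50) - 14508) = -29604*(-1587 - 14508) = -29604*(-16095) = 476476380)
z + W = 476476380 + 3431 = 476479811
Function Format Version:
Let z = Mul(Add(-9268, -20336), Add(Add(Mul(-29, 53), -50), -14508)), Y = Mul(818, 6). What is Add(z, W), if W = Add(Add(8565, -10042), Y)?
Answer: 476479811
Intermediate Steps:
Y = 4908
W = 3431 (W = Add(Add(8565, -10042), 4908) = Add(-1477, 4908) = 3431)
z = 476476380 (z = Mul(-29604, Add(Add(-1537, -50), -14508)) = Mul(-29604, Add(-1587, -14508)) = Mul(-29604, -16095) = 476476380)
Add(z, W) = Add(476476380, 3431) = 476479811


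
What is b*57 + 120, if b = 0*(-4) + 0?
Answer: 120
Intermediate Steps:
b = 0 (b = 0 + 0 = 0)
b*57 + 120 = 0*57 + 120 = 0 + 120 = 120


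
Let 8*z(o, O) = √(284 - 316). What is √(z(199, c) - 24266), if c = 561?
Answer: √(-97064 + 2*I*√2)/2 ≈ 0.0022696 + 155.78*I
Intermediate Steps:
z(o, O) = I*√2/2 (z(o, O) = √(284 - 316)/8 = √(-32)/8 = (4*I*√2)/8 = I*√2/2)
√(z(199, c) - 24266) = √(I*√2/2 - 24266) = √(-24266 + I*√2/2)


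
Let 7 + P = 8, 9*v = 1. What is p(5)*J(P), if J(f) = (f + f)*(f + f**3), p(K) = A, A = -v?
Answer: -4/9 ≈ -0.44444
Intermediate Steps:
v = 1/9 (v = (1/9)*1 = 1/9 ≈ 0.11111)
P = 1 (P = -7 + 8 = 1)
A = -1/9 (A = -1*1/9 = -1/9 ≈ -0.11111)
p(K) = -1/9
J(f) = 2*f*(f + f**3) (J(f) = (2*f)*(f + f**3) = 2*f*(f + f**3))
p(5)*J(P) = -2*1**2*(1 + 1**2)/9 = -2*(1 + 1)/9 = -2*2/9 = -1/9*4 = -4/9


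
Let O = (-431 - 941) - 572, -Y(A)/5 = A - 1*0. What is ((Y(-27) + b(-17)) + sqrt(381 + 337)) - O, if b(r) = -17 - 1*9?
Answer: 2053 + sqrt(718) ≈ 2079.8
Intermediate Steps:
Y(A) = -5*A (Y(A) = -5*(A - 1*0) = -5*(A + 0) = -5*A)
b(r) = -26 (b(r) = -17 - 9 = -26)
O = -1944 (O = -1372 - 572 = -1944)
((Y(-27) + b(-17)) + sqrt(381 + 337)) - O = ((-5*(-27) - 26) + sqrt(381 + 337)) - 1*(-1944) = ((135 - 26) + sqrt(718)) + 1944 = (109 + sqrt(718)) + 1944 = 2053 + sqrt(718)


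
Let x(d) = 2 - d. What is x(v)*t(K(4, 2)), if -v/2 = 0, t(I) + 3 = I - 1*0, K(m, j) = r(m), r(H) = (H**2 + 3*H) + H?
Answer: 58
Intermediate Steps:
r(H) = H**2 + 4*H
K(m, j) = m*(4 + m)
t(I) = -3 + I (t(I) = -3 + (I - 1*0) = -3 + (I + 0) = -3 + I)
v = 0 (v = -2*0 = 0)
x(v)*t(K(4, 2)) = (2 - 1*0)*(-3 + 4*(4 + 4)) = (2 + 0)*(-3 + 4*8) = 2*(-3 + 32) = 2*29 = 58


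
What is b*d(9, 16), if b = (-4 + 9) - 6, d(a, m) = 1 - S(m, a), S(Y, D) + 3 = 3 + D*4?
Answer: 35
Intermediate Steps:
S(Y, D) = 4*D (S(Y, D) = -3 + (3 + D*4) = -3 + (3 + 4*D) = 4*D)
d(a, m) = 1 - 4*a
b = -1 (b = 5 - 6 = -1)
b*d(9, 16) = -(1 - 4*9) = -(1 - 36) = -1*(-35) = 35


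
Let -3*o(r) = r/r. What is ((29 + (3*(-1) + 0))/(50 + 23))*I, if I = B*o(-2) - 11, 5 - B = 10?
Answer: -728/219 ≈ -3.3242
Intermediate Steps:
B = -5 (B = 5 - 1*10 = 5 - 10 = -5)
o(r) = -1/3 (o(r) = -r/(3*r) = -1/3*1 = -1/3)
I = -28/3 (I = -5*(-1/3) - 11 = 5/3 - 11 = -28/3 ≈ -9.3333)
((29 + (3*(-1) + 0))/(50 + 23))*I = ((29 + (3*(-1) + 0))/(50 + 23))*(-28/3) = ((29 + (-3 + 0))/73)*(-28/3) = ((29 - 3)*(1/73))*(-28/3) = (26*(1/73))*(-28/3) = (26/73)*(-28/3) = -728/219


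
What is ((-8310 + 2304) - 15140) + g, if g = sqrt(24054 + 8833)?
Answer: -21146 + sqrt(32887) ≈ -20965.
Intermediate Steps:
g = sqrt(32887) ≈ 181.35
((-8310 + 2304) - 15140) + g = ((-8310 + 2304) - 15140) + sqrt(32887) = (-6006 - 15140) + sqrt(32887) = -21146 + sqrt(32887)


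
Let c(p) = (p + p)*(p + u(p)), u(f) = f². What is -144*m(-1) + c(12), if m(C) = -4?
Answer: 4320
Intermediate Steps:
c(p) = 2*p*(p + p²) (c(p) = (p + p)*(p + p²) = (2*p)*(p + p²) = 2*p*(p + p²))
-144*m(-1) + c(12) = -144*(-4) + 2*12²*(1 + 12) = 576 + 2*144*13 = 576 + 3744 = 4320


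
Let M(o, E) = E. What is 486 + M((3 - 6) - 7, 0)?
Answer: 486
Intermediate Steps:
486 + M((3 - 6) - 7, 0) = 486 + 0 = 486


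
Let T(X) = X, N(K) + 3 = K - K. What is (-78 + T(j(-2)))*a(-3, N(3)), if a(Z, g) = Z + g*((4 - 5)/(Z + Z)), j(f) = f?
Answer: 280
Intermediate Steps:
N(K) = -3 (N(K) = -3 + (K - K) = -3 + 0 = -3)
a(Z, g) = Z - g/(2*Z) (a(Z, g) = Z + g*(-1/(2*Z)) = Z - g/(2*Z))
(-78 + T(j(-2)))*a(-3, N(3)) = (-78 - 2)*(-3 - ½*(-3)/(-3)) = -80*(-3 - ½*(-3)*(-⅓)) = -80*(-3 - ½) = -80*(-7/2) = 280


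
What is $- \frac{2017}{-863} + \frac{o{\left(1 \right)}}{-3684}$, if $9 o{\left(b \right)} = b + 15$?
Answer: $\frac{16715461}{7153407} \approx 2.3367$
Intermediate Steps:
$o{\left(b \right)} = \frac{5}{3} + \frac{b}{9}$ ($o{\left(b \right)} = \frac{b + 15}{9} = \frac{15 + b}{9} = \frac{5}{3} + \frac{b}{9}$)
$- \frac{2017}{-863} + \frac{o{\left(1 \right)}}{-3684} = - \frac{2017}{-863} + \frac{\frac{5}{3} + \frac{1}{9} \cdot 1}{-3684} = \left(-2017\right) \left(- \frac{1}{863}\right) + \left(\frac{5}{3} + \frac{1}{9}\right) \left(- \frac{1}{3684}\right) = \frac{2017}{863} + \frac{16}{9} \left(- \frac{1}{3684}\right) = \frac{2017}{863} - \frac{4}{8289} = \frac{16715461}{7153407}$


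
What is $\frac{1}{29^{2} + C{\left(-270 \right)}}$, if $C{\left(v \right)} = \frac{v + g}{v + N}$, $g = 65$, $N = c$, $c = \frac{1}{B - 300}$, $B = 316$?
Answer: $\frac{4319}{3635559} \approx 0.001188$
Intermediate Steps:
$c = \frac{1}{16}$ ($c = \frac{1}{316 - 300} = \frac{1}{16} \approx 0.0625$)
$N = \frac{1}{16} \approx 0.0625$
$C{\left(v \right)} = \frac{65 + v}{\frac{1}{16} + v}$ ($C{\left(v \right)} = \frac{v + 65}{v + \frac{1}{16}} = \frac{65 + v}{\frac{1}{16} + v}$)
$\frac{1}{29^{2} + C{\left(-270 \right)}} = \frac{1}{29^{2} + \frac{16 \left(65 - 270\right)}{1 + 16 \left(-270\right)}} = \frac{1}{841 + 16 \frac{1}{1 - 4320} \left(-205\right)} = \frac{1}{841 + 16 \frac{1}{-4319} \left(-205\right)} = \frac{1}{841 + 16 \left(- \frac{1}{4319}\right) \left(-205\right)} = \frac{1}{841 + \frac{3280}{4319}} = \frac{1}{\frac{3635559}{4319}} = \frac{4319}{3635559}$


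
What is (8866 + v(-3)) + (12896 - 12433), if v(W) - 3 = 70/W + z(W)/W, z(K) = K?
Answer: 27929/3 ≈ 9309.7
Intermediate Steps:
v(W) = 4 + 70/W (v(W) = 3 + (70/W + W/W) = 3 + (70/W + 1) = 3 + (1 + 70/W) = 4 + 70/W)
(8866 + v(-3)) + (12896 - 12433) = (8866 + (4 + 70/(-3))) + (12896 - 12433) = (8866 + (4 + 70*(-⅓))) + 463 = (8866 + (4 - 70/3)) + 463 = (8866 - 58/3) + 463 = 26540/3 + 463 = 27929/3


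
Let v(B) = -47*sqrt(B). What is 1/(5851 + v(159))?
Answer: 5851/33882970 + 47*sqrt(159)/33882970 ≈ 0.00019017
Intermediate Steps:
1/(5851 + v(159)) = 1/(5851 - 47*sqrt(159))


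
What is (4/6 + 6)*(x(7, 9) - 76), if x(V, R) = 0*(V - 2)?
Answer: -1520/3 ≈ -506.67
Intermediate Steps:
x(V, R) = 0 (x(V, R) = 0*(-2 + V) = 0)
(4/6 + 6)*(x(7, 9) - 76) = (4/6 + 6)*(0 - 76) = (4*(⅙) + 6)*(-76) = (⅔ + 6)*(-76) = (20/3)*(-76) = -1520/3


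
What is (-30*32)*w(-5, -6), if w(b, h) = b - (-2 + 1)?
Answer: 3840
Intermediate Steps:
w(b, h) = 1 + b (w(b, h) = b - 1*(-1) = b + 1 = 1 + b)
(-30*32)*w(-5, -6) = (-30*32)*(1 - 5) = -960*(-4) = 3840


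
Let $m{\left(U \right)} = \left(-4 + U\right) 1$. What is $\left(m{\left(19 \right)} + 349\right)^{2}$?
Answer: $132496$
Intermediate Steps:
$m{\left(U \right)} = -4 + U$
$\left(m{\left(19 \right)} + 349\right)^{2} = \left(\left(-4 + 19\right) + 349\right)^{2} = \left(15 + 349\right)^{2} = 364^{2} = 132496$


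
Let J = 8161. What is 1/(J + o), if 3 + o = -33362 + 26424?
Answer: 1/1220 ≈ 0.00081967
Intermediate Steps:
o = -6941 (o = -3 + (-33362 + 26424) = -3 - 6938 = -6941)
1/(J + o) = 1/(8161 - 6941) = 1/1220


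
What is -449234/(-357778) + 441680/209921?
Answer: 126163518777/37552557769 ≈ 3.3597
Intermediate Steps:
-449234/(-357778) + 441680/209921 = -449234*(-1/357778) + 441680*(1/209921) = 224617/178889 + 441680/209921 = 126163518777/37552557769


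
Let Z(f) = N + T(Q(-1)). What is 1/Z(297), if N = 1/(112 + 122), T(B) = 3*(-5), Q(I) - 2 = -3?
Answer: -234/3509 ≈ -0.066686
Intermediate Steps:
Q(I) = -1 (Q(I) = 2 - 3 = -1)
T(B) = -15
N = 1/234 ≈ 0.0042735
Z(f) = -3509/234 (Z(f) = 1/234 - 15 = -3509/234)
1/Z(297) = 1/(-3509/234) = -234/3509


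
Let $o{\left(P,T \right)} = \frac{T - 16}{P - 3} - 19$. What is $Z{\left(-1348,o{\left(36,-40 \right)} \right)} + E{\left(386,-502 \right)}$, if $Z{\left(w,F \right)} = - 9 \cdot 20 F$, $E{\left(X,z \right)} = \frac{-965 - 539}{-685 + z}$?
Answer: $\frac{48659804}{13057} \approx 3726.7$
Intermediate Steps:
$o{\left(P,T \right)} = -19 + \frac{-16 + T}{-3 + P}$ ($o{\left(P,T \right)} = \frac{-16 + T}{-3 + P} - 19 = -19 + \frac{-16 + T}{-3 + P}$)
$E{\left(X,z \right)} = - \frac{1504}{-685 + z}$
$Z{\left(w,F \right)} = - 180 F$
$Z{\left(-1348,o{\left(36,-40 \right)} \right)} + E{\left(386,-502 \right)} = - 180 \frac{41 - 40 - 684}{-3 + 36} - \frac{1504}{-685 - 502} = - 180 \frac{41 - 40 - 684}{33} - \frac{1504}{-1187} = - 180 \cdot \frac{1}{33} \left(-683\right) - - \frac{1504}{1187} = \left(-180\right) \left(- \frac{683}{33}\right) + \frac{1504}{1187} = \frac{40980}{11} + \frac{1504}{1187} = \frac{48659804}{13057}$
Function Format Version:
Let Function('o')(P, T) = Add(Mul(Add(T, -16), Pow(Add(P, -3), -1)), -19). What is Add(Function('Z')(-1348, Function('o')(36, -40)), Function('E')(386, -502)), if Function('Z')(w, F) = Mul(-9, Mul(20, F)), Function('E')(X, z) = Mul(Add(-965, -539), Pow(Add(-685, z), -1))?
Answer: Rational(48659804, 13057) ≈ 3726.7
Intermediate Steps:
Function('o')(P, T) = Add(-19, Mul(Pow(Add(-3, P), -1), Add(-16, T))) (Function('o')(P, T) = Add(Mul(Add(-16, T), Pow(Add(-3, P), -1)), -19) = Add(Mul(Pow(Add(-3, P), -1), Add(-16, T)), -19) = Add(-19, Mul(Pow(Add(-3, P), -1), Add(-16, T))))
Function('E')(X, z) = Mul(-1504, Pow(Add(-685, z), -1))
Function('Z')(w, F) = Mul(-180, F)
Add(Function('Z')(-1348, Function('o')(36, -40)), Function('E')(386, -502)) = Add(Mul(-180, Mul(Pow(Add(-3, 36), -1), Add(41, -40, Mul(-19, 36)))), Mul(-1504, Pow(Add(-685, -502), -1))) = Add(Mul(-180, Mul(Pow(33, -1), Add(41, -40, -684))), Mul(-1504, Pow(-1187, -1))) = Add(Mul(-180, Mul(Rational(1, 33), -683)), Mul(-1504, Rational(-1, 1187))) = Add(Mul(-180, Rational(-683, 33)), Rational(1504, 1187)) = Add(Rational(40980, 11), Rational(1504, 1187)) = Rational(48659804, 13057)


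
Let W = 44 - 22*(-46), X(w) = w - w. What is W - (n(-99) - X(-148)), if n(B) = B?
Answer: 1155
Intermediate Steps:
X(w) = 0
W = 1056 (W = 44 + 1012 = 1056)
W - (n(-99) - X(-148)) = 1056 - (-99 - 1*0) = 1056 - (-99 + 0) = 1056 - 1*(-99) = 1056 + 99 = 1155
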